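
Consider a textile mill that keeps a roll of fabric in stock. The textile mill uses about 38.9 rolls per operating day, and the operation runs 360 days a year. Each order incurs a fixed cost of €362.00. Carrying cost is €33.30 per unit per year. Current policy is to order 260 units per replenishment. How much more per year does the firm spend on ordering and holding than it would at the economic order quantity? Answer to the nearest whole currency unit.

Extra cost ≈ €5,452 per year

Annual demand D = 38.9 × 360 = 14,004.
EOQ = √(2DS/H) = √(2 × 14,004 × 362 / 33.3) ≈ 551.79.
Cost at Q* = (D/Q*)S + (Q*/2)H = √(2DSH) ≈ €18,374.58.
Cost at Q = 260: (14,004/260)×362 + (260/2)×33.3 = €19,497.88 + €4,329.00 = €23,826.88.
Excess = €23,826.88 − €18,374.58 = €5,452.30.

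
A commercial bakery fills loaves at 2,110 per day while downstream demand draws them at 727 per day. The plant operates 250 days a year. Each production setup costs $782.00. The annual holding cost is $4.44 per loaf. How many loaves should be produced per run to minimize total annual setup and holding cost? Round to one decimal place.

Q* ≈ 9,883.1 loaves

Annual demand D = 727 × 250 = 181,750.
Production build-up factor (1 − d/p) = 1 − 727/2,110 = 0.6555.
Q* = √(2DS / (H(1 − d/p))) = √(2 × 181,750 × 782 / (4.44 × 0.6555)).
= √(284,257,000 / 2.9102) ≈ 9883.124.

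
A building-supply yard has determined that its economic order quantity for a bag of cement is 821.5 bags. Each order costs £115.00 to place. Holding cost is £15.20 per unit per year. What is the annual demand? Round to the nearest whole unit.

D ≈ 44,600 bags per year

Invert the EOQ relation Q*² = 2DS/H.
From Q* = √(2DS/H): D = Q*²H / (2S) = 821.5² × 15.2 / (2 × 115) = 44599.592.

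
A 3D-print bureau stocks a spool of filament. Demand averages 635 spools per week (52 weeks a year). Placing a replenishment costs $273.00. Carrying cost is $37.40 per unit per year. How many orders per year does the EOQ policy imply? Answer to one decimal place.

N ≈ 47.6 orders per year

Annual demand D = 635 × 52 = 33,020.
Q* = √(2DS/H) = √(2 × 33,020 × 273 / 37.4) ≈ 694.30.
Orders per year = D / Q* = 33,020 / 694.30 ≈ 47.558.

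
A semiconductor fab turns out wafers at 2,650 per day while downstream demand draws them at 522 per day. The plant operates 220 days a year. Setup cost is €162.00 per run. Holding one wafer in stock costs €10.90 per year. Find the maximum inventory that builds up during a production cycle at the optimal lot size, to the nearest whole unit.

I_max ≈ 1,656 wafers

Annual demand D = 522 × 220 = 114,840.
Production build-up factor (1 − d/p) = 1 − 522/2,650 = 0.8030.
Q* = √(2DS / (H(1 − d/p))) = √(2 × 114,840 × 162 / (10.9 × 0.8030)).
= √(37,208,160 / 8.7529) ≈ 2061.783.
Maximum inventory = Q*(1 − d/p) = 2061.783 × 0.8030 ≈ 1655.651.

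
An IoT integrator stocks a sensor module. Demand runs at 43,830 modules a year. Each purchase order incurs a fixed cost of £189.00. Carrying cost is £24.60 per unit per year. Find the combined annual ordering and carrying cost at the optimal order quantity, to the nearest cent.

TC* ≈ £20,188.27

EOQ = √(2DS/H) = √(2 × 43,830 × 189 / 24.6) ≈ 820.66.
At the optimum the two cost components are equal, so total cost = 2·(Q*/2)H = Q*·H.
Minimum total = √(2DSH) = √(2 × 43,830 × 189 × 24.6) ≈ 20188.274.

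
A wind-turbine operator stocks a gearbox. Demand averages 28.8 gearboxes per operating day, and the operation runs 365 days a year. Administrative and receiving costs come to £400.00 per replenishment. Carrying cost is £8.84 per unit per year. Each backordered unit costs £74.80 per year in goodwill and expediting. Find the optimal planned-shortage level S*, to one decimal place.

Annual demand D = 28.8 × 365 = 10,512.
With planned backorders, Q* = √(2DS/H) · √((H+B)/B).
√(2DS/H) = √(2 × 10,512 × 400 / 8.84) = 975.352.
√((H+B)/B) = √((8.84+74.8)/74.8) = 1.0574.
Q* ≈ 1031.378.
S* = Q* · H/(H+B) = 1031.378 × 8.84/83.64 ≈ 109.007.

S* ≈ 109.0 gearboxes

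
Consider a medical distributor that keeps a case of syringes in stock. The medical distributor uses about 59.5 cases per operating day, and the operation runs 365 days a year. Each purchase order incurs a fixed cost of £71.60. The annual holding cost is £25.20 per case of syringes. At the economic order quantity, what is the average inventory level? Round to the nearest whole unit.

Annual demand D = 59.5 × 365 = 21,717.5.
EOQ = √(2DS/H) = √(2 × 21,717.5 × 71.6 / 25.2) ≈ 351.30.
Average inventory = Q*/2 ≈ 351.30 / 2 = 175.649.

Average inventory ≈ 176 cases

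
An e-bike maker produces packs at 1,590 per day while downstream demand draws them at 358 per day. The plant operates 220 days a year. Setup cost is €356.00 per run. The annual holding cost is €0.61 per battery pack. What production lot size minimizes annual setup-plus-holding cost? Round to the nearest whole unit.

Annual demand D = 358 × 220 = 78,760.
Production build-up factor (1 − d/p) = 1 − 358/1,590 = 0.7748.
Q* = √(2DS / (H(1 − d/p))) = √(2 × 78,760 × 356 / (0.61 × 0.7748)).
= √(56,077,120 / 0.4727) ≈ 10892.339.

Q* ≈ 10,892 packs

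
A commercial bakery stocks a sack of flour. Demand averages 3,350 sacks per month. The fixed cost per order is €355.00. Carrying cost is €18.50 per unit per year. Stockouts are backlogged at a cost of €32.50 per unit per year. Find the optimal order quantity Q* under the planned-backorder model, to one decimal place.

Annual demand D = 3,350 × 12 = 40,200.
With planned backorders, Q* = √(2DS/H) · √((H+B)/B).
√(2DS/H) = √(2 × 40,200 × 355 / 18.5) = 1242.099.
√((H+B)/B) = √((18.5+32.5)/32.5) = 1.2527.
Q* ≈ 1555.965.

Q* ≈ 1,556.0 sacks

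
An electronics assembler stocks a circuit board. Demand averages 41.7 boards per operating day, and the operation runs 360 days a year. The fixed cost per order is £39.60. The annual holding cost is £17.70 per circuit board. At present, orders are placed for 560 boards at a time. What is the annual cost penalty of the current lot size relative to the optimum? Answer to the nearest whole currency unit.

Annual demand D = 41.7 × 360 = 15,012.
EOQ = √(2DS/H) = √(2 × 15,012 × 39.6 / 17.7) ≈ 259.18.
Cost at Q* = (D/Q*)S + (Q*/2)H = √(2DSH) ≈ £4,587.42.
Cost at Q = 560: (15,012/560)×39.6 + (560/2)×17.7 = £1,061.56 + £4,956.00 = £6,017.56.
Excess = £6,017.56 − £4,587.42 = £1,430.14.

Extra cost ≈ £1,430 per year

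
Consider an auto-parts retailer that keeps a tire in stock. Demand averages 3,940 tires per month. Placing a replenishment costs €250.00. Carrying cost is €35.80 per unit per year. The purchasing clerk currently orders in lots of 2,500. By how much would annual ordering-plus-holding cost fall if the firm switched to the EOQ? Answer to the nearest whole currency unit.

Extra cost ≈ €20,387 per year

Annual demand D = 3,940 × 12 = 47,280.
EOQ = √(2DS/H) = √(2 × 47,280 × 250 / 35.8) ≈ 812.61.
Cost at Q* = (D/Q*)S + (Q*/2)H = √(2DSH) ≈ €29,091.44.
Cost at Q = 2,500: (47,280/2,500)×250 + (2,500/2)×35.8 = €4,728.00 + €44,750.00 = €49,478.00.
Excess = €49,478.00 − €29,091.44 = €20,386.56.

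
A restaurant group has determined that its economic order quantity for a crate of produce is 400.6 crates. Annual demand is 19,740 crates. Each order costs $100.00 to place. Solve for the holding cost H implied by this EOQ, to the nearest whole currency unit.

H ≈ $25

Invert the EOQ relation Q*² = 2DS/H.
From Q* = √(2DS/H): H = 2DS / Q*² = 2 × 19,740 × 100 / 400.6² = 24.6011.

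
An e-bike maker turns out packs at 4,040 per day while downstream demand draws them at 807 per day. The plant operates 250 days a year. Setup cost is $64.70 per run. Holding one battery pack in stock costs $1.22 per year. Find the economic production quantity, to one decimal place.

Q* ≈ 5,171.1 packs

Annual demand D = 807 × 250 = 201,750.
Production build-up factor (1 − d/p) = 1 − 807/4,040 = 0.8002.
Q* = √(2DS / (H(1 − d/p))) = √(2 × 201,750 × 64.7 / (1.22 × 0.8002)).
= √(26,106,450 / 0.9763) ≈ 5171.087.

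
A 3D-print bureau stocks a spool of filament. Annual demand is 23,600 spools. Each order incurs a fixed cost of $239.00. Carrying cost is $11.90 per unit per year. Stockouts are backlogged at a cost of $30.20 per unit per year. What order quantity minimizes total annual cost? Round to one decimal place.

With planned backorders, Q* = √(2DS/H) · √((H+B)/B).
√(2DS/H) = √(2 × 23,600 × 239 / 11.9) = 973.636.
√((H+B)/B) = √((11.9+30.2)/30.2) = 1.1807.
Q* ≈ 1149.566.

Q* ≈ 1,149.6 spools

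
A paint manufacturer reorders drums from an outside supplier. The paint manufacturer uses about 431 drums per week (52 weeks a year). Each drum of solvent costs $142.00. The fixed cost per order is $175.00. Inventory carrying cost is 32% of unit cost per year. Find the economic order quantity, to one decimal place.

Q* ≈ 415.5 drums

Annual demand D = 431 × 52 = 22,412.
Holding cost H = 0.32 × $142.00 = $45.4400 per unit per year.
EOQ = √(2DS / H) = √(2 × 22,412 × 175 / 45.44).
= √(7,844,200 / 45.44) = √172,627.6408 ≈ 415.485.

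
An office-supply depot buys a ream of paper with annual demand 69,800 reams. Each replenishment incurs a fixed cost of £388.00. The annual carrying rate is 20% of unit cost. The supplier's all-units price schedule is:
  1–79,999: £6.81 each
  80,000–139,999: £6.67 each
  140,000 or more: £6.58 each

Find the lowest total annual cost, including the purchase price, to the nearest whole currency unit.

Holding cost per unit per year at price C is H = 0.20·C.
Candidates are each tier's EOQ (if it falls in that tier) and each price-break quantity.
EOQ at £6.81 = 6306.2 (feasible in tier 1): TC = 69,800×£6.81 + (69,800/6306.2)×388 + (6306.2/2)×0.20×£6.81 = £483,927.09.
EOQ at £6.67 = 6372.1 < 80000, so use break Q=80000: TC = 69,800×£6.67 + (69,800/80000.0)×388 + (80000.0/2)×0.20×£6.67 = £519,264.53.
EOQ at £6.58 = 6415.5 < 140000, so use break Q=140000: TC = 69,800×£6.58 + (69,800/140000.0)×388 + (140000.0/2)×0.20×£6.58 = £551,597.45.
Lowest total cost among the candidates is at Q = 6306.2.

TC* ≈ £483,927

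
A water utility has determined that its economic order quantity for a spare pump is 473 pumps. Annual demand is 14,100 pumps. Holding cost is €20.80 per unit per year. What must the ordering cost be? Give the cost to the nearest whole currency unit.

S ≈ €165

The basic EOQ model gives Q* = √(2DS/H); rearrange for the unknown.
From Q* = √(2DS/H): S = Q*²H / (2D) = 473² × 20.8 / (2 × 14,100) = 165.0200.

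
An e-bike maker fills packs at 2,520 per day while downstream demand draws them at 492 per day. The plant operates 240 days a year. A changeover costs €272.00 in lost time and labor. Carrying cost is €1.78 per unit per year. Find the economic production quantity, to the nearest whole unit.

Q* ≈ 6,696 packs

Annual demand D = 492 × 240 = 118,080.
Production build-up factor (1 − d/p) = 1 − 492/2,520 = 0.8048.
Q* = √(2DS / (H(1 − d/p))) = √(2 × 118,080 × 272 / (1.78 × 0.8048)).
= √(64,235,520 / 1.4325) ≈ 6696.439.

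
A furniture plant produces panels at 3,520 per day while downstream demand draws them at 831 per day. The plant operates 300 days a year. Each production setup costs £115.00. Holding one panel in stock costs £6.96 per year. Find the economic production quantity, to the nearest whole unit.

Annual demand D = 831 × 300 = 249,300.
Production build-up factor (1 − d/p) = 1 − 831/3,520 = 0.7639.
Q* = √(2DS / (H(1 − d/p))) = √(2 × 249,300 × 115 / (6.96 × 0.7639)).
= √(57,339,000 / 5.3169) ≈ 3283.949.

Q* ≈ 3,284 panels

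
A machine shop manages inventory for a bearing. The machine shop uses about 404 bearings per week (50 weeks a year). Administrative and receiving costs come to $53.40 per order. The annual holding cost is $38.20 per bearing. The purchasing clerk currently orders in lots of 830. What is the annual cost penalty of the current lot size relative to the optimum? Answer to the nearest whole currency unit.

Annual demand D = 404 × 50 = 20,200.
EOQ = √(2DS/H) = √(2 × 20,200 × 53.4 / 38.2) ≈ 237.65.
Cost at Q* = (D/Q*)S + (Q*/2)H = √(2DSH) ≈ $9,078.06.
Cost at Q = 830: (20,200/830)×53.4 + (830/2)×38.2 = $1,299.61 + $15,853.00 = $17,152.61.
Excess = $17,152.61 − $9,078.06 = $8,074.56.

Extra cost ≈ $8,075 per year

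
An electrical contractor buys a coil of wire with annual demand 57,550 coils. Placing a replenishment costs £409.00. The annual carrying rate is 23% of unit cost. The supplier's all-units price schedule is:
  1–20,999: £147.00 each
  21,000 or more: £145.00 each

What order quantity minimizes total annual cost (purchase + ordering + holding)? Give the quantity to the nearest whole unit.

Q* ≈ 1,180 coils

Holding cost per unit per year at price C is H = 0.23·C.
Evaluate total cost at each tier's feasible EOQ or, if the EOQ is below the tier, at the tier's minimum quantity.
EOQ at £147.00 = 1180.0 (feasible in tier 1): TC = 57,550×£147.00 + (57,550/1180.0)×409 + (1180.0/2)×0.23×£147.00 = £8,499,745.32.
EOQ at £145.00 = 1188.1 < 21000, so use break Q=21000: TC = 57,550×£145.00 + (57,550/21000.0)×409 + (21000.0/2)×0.23×£145.00 = £8,696,045.85.
Lowest total cost is £8,499,745.32 at Q = 1180.0.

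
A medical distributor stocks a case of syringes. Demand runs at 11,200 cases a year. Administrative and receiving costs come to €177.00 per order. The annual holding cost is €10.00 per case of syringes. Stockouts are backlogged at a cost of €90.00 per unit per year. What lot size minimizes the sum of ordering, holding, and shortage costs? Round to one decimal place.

Q* ≈ 663.7 cases

With planned backorders, Q* = √(2DS/H) · √((H+B)/B).
√(2DS/H) = √(2 × 11,200 × 177 / 10) = 629.667.
√((H+B)/B) = √((10+90)/90) = 1.0541.
Q* ≈ 663.727.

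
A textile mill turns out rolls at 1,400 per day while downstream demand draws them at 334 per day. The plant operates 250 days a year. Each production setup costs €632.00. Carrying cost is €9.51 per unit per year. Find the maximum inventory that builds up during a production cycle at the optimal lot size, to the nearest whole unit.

I_max ≈ 2,907 rolls

Annual demand D = 334 × 250 = 83,500.
Production build-up factor (1 − d/p) = 1 − 334/1,400 = 0.7614.
Q* = √(2DS / (H(1 − d/p))) = √(2 × 83,500 × 632 / (9.51 × 0.7614)).
= √(105,544,000 / 7.2412) ≈ 3817.789.
Maximum inventory = Q*(1 − d/p) = 3817.789 × 0.7614 ≈ 2906.974.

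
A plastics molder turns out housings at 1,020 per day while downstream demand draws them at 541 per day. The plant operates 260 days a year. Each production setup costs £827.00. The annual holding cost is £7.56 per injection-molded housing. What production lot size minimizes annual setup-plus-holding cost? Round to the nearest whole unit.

Q* ≈ 8,095 housings

Annual demand D = 541 × 260 = 140,660.
Production build-up factor (1 − d/p) = 1 − 541/1,020 = 0.4696.
Q* = √(2DS / (H(1 − d/p))) = √(2 × 140,660 × 827 / (7.56 × 0.4696)).
= √(232,651,640 / 3.5502) ≈ 8095.142.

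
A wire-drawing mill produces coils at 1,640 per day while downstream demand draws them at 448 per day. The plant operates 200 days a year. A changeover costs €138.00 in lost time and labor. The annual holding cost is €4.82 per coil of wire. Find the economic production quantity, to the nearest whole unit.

Q* ≈ 2,657 coils

Annual demand D = 448 × 200 = 89,600.
Production build-up factor (1 − d/p) = 1 − 448/1,640 = 0.7268.
Q* = √(2DS / (H(1 − d/p))) = √(2 × 89,600 × 138 / (4.82 × 0.7268)).
= √(24,729,600 / 3.5033) ≈ 2656.861.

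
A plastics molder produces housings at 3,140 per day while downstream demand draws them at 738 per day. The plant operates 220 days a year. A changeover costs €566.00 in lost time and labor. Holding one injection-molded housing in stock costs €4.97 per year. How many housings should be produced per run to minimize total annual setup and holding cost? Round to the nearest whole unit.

Annual demand D = 738 × 220 = 162,360.
Production build-up factor (1 − d/p) = 1 − 738/3,140 = 0.7650.
Q* = √(2DS / (H(1 − d/p))) = √(2 × 162,360 × 566 / (4.97 × 0.7650)).
= √(183,791,520 / 3.8019) ≈ 6952.850.

Q* ≈ 6,953 housings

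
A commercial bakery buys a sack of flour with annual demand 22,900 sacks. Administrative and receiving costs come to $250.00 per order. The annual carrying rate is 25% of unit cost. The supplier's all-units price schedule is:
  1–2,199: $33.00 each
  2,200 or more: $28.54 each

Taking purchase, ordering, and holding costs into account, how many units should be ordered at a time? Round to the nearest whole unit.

Holding cost per unit per year at price C is H = 0.25·C.
Candidates are each tier's EOQ (if it falls in that tier) and each price-break quantity.
EOQ at $33.00 = 1178.1 (feasible in tier 1): TC = 22,900×$33.00 + (22,900/1178.1)×250 + (1178.1/2)×0.25×$33.00 = $765,419.18.
EOQ at $28.54 = 1266.8 < 2200, so use break Q=2200: TC = 22,900×$28.54 + (22,900/2200.0)×250 + (2200.0/2)×0.25×$28.54 = $664,016.77.
Lowest total cost is $664,016.77 at Q = 2200.0.

Q* ≈ 2,200 sacks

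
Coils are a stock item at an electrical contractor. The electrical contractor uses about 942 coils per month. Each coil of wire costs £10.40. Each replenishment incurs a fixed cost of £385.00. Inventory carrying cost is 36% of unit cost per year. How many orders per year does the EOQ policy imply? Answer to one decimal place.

N ≈ 7.4 orders per year

Annual demand D = 942 × 12 = 11,304.
Holding cost H = 0.36 × £10.40 = £3.7440 per unit per year.
Q* = √(2DS/H) = √(2 × 11,304 × 385 / 3.744) ≈ 1524.73.
Orders per year = D / Q* = 11,304 / 1524.73 ≈ 7.414.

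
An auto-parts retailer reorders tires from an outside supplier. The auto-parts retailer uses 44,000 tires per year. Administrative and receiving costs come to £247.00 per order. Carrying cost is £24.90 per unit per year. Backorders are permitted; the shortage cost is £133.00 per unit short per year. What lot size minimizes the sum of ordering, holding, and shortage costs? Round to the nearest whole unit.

With planned backorders, Q* = √(2DS/H) · √((H+B)/B).
√(2DS/H) = √(2 × 44,000 × 247 / 24.9) = 934.308.
√((H+B)/B) = √((24.9+133)/133) = 1.0896.
Q* ≈ 1018.018.

Q* ≈ 1,018 tires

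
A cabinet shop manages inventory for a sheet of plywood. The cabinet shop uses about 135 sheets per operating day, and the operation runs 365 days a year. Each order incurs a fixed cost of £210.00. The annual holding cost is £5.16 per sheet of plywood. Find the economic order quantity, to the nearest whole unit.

Q* ≈ 2,003 sheets

Annual demand D = 135 × 365 = 49,275.
EOQ = √(2DS / H) = √(2 × 49,275 × 210 / 5.16).
= √(20,695,500 / 5.16) = √4,010,755.814 ≈ 2002.687.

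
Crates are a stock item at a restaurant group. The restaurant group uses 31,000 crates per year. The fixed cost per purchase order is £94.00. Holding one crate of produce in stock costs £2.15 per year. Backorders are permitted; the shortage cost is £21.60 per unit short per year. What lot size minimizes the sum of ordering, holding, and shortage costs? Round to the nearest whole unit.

With planned backorders, Q* = √(2DS/H) · √((H+B)/B).
√(2DS/H) = √(2 × 31,000 × 94 / 2.15) = 1646.420.
√((H+B)/B) = √((2.15+21.6)/21.6) = 1.0486.
Q* ≈ 1726.416.

Q* ≈ 1,726 crates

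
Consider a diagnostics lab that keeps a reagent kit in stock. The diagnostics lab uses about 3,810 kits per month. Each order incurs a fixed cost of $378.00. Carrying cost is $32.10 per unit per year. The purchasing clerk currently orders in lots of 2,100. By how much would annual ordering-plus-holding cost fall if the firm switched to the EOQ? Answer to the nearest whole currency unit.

Annual demand D = 3,810 × 12 = 45,720.
EOQ = √(2DS/H) = √(2 × 45,720 × 378 / 32.1) ≈ 1037.68.
Cost at Q* = (D/Q*)S + (Q*/2)H = √(2DSH) ≈ $33,309.38.
Cost at Q = 2,100: (45,720/2,100)×378 + (2,100/2)×32.1 = $8,229.60 + $33,705.00 = $41,934.60.
Excess = $41,934.60 − $33,309.38 = $8,625.22.

Extra cost ≈ $8,625 per year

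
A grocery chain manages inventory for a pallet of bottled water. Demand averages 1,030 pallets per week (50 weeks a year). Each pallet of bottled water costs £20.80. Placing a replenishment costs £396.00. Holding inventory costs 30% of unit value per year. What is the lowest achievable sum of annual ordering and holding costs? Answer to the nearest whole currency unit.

Annual demand D = 1,030 × 50 = 51,500.
Holding cost H = 0.30 × £20.80 = £6.2400 per unit per year.
The optimal lot size = √(2DS/H) = √(2 × 51,500 × 396 / 6.24) ≈ 2556.67.
At Q*, ordering cost (D/Q*)S equals holding cost (Q*/2)H, each = √(DSH/2).
Minimum total = √(2DSH) = √(2 × 51,500 × 396 × 6.24) ≈ 15953.593.

TC* ≈ £15,954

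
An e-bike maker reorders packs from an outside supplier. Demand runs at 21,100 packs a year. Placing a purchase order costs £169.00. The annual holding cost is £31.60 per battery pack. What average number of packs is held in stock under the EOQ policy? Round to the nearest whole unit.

Average inventory ≈ 238 packs

EOQ = √(2DS/H) = √(2 × 21,100 × 169 / 31.6) ≈ 475.07.
Average inventory = Q*/2 ≈ 475.07 / 2 = 237.534.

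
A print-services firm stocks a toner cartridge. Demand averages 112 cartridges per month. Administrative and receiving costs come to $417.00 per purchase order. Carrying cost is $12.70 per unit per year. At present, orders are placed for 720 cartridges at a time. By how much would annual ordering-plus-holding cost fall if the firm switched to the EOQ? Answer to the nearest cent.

Extra cost ≈ $1,577.42 per year

Annual demand D = 112 × 12 = 1,344.
EOQ = √(2DS/H) = √(2 × 1,344 × 417 / 12.7) ≈ 297.09.
Cost at Q* = (D/Q*)S + (Q*/2)H = √(2DSH) ≈ $3,772.98.
Cost at Q = 720: (1,344/720)×417 + (720/2)×12.7 = $778.40 + $4,572.00 = $5,350.40.
Excess = $5,350.40 − $3,772.98 = $1,577.42.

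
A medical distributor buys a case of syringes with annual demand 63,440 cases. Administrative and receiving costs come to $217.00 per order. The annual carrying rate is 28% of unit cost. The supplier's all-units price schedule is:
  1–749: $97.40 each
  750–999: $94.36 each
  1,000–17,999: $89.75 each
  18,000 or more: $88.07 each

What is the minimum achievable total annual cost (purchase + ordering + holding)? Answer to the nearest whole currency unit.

Holding cost per unit per year at price C is H = 0.28·C.
Candidates are each tier's EOQ (if it falls in that tier) and each price-break quantity.
Tier 1 ($97.40): EOQ = 1004.8 exceeds tier's upper bound 749, so this tier is dominated.
Tier 2 ($94.36): EOQ = 1020.8 exceeds tier's upper bound 999, so this tier is dominated.
EOQ at $89.75 = 1046.7 (feasible in tier 3): TC = 63,440×$89.75 + (63,440/1046.7)×217 + (1046.7/2)×0.28×$89.75 = $5,720,044.05.
EOQ at $88.07 = 1056.7 < 18000, so use break Q=18000: TC = 63,440×$88.07 + (63,440/18000.0)×217 + (18000.0/2)×0.28×$88.07 = $5,809,862.00.
Lowest total cost among the candidates is at Q = 1046.7.

TC* ≈ $5,720,044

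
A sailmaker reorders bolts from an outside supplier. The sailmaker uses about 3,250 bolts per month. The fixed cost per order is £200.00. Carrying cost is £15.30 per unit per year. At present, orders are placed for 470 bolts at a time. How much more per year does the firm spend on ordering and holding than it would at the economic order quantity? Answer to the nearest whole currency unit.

Extra cost ≈ £4,742 per year

Annual demand D = 3,250 × 12 = 39,000.
EOQ = √(2DS/H) = √(2 × 39,000 × 200 / 15.3) ≈ 1009.76.
Cost at Q* = (D/Q*)S + (Q*/2)H = √(2DSH) ≈ £15,449.27.
Cost at Q = 470: (39,000/470)×200 + (470/2)×15.3 = £16,595.74 + £3,595.50 = £20,191.24.
Excess = £20,191.24 − £15,449.27 = £4,741.97.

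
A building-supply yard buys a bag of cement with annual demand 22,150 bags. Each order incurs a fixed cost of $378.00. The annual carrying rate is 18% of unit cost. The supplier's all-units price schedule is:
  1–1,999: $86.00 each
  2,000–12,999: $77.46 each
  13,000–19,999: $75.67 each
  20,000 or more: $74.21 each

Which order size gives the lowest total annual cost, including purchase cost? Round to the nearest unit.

Holding cost per unit per year at price C is H = 0.18·C.
Candidates are each tier's EOQ (if it falls in that tier) and each price-break quantity.
EOQ at $86.00 = 1040.1 (feasible in tier 1): TC = 22,150×$86.00 + (22,150/1040.1)×378 + (1040.1/2)×0.18×$86.00 = $1,921,000.27.
EOQ at $77.46 = 1095.9 < 2000, so use break Q=2000: TC = 22,150×$77.46 + (22,150/2000.0)×378 + (2000.0/2)×0.18×$77.46 = $1,733,868.15.
EOQ at $75.67 = 1108.8 < 13000, so use break Q=13000: TC = 22,150×$75.67 + (22,150/13000.0)×378 + (13000.0/2)×0.18×$75.67 = $1,765,268.45.
EOQ at $74.21 = 1119.6 < 20000, so use break Q=20000: TC = 22,150×$74.21 + (22,150/20000.0)×378 + (20000.0/2)×0.18×$74.21 = $1,777,748.13.
Lowest total cost is $1,733,868.15 at Q = 2000.0.

Q* ≈ 2,000 bags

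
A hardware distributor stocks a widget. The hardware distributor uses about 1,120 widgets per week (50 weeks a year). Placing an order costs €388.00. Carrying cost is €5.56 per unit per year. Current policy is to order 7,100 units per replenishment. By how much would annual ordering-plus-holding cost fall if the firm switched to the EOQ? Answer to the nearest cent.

Annual demand D = 1,120 × 50 = 56,000.
EOQ = √(2DS/H) = √(2 × 56,000 × 388 / 5.56) ≈ 2795.68.
Cost at Q* = (D/Q*)S + (Q*/2)H = √(2DSH) ≈ €15,543.98.
Cost at Q = 7,100: (56,000/7,100)×388 + (7,100/2)×5.56 = €3,060.28 + €19,738.00 = €22,798.28.
Excess = €22,798.28 − €15,543.98 = €7,254.30.

Extra cost ≈ €7,254.30 per year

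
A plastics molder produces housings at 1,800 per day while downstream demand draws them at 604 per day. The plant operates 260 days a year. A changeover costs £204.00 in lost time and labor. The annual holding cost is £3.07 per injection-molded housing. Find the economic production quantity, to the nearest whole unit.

Annual demand D = 604 × 260 = 157,040.
Production build-up factor (1 − d/p) = 1 − 604/1,800 = 0.6644.
Q* = √(2DS / (H(1 − d/p))) = √(2 × 157,040 × 204 / (3.07 × 0.6644)).
= √(64,072,320 / 2.0398) ≈ 5604.498.

Q* ≈ 5,604 housings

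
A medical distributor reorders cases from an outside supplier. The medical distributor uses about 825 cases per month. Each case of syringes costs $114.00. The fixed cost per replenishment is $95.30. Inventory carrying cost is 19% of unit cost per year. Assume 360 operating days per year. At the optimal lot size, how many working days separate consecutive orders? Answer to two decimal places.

Annual demand D = 825 × 12 = 9,900.
Holding cost H = 0.19 × $114.00 = $21.6600 per unit per year.
Q* = √(2DS/H) = √(2 × 9,900 × 95.3 / 21.66) ≈ 295.15.
Cycle time = Q*/D × 360 = 295.15 / 9,900 × 360 ≈ 10.733 days.

T ≈ 10.73 days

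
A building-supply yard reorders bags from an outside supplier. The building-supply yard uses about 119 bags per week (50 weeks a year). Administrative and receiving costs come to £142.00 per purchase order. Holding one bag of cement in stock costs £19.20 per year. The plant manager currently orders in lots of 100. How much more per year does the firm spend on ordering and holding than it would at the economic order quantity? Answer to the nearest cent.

Extra cost ≈ £3,713.02 per year

Annual demand D = 119 × 50 = 5,950.
EOQ = √(2DS/H) = √(2 × 5,950 × 142 / 19.2) ≈ 296.67.
Cost at Q* = (D/Q*)S + (Q*/2)H = √(2DSH) ≈ £5,695.98.
Cost at Q = 100: (5,950/100)×142 + (100/2)×19.2 = £8,449.00 + £960.00 = £9,409.00.
Excess = £9,409.00 − £5,695.98 = £3,713.02.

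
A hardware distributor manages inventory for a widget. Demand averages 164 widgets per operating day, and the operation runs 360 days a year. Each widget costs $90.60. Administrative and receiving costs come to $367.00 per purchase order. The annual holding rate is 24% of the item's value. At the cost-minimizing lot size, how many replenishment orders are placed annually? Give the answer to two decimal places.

Annual demand D = 164 × 360 = 59,040.
Holding cost H = 0.24 × $90.60 = $21.7440 per unit per year.
The optimal lot size = √(2DS/H) = √(2 × 59,040 × 367 / 21.744) ≈ 1411.73.
Orders per year = D / Q* = 59,040 / 1411.73 ≈ 41.821.

N ≈ 41.82 orders per year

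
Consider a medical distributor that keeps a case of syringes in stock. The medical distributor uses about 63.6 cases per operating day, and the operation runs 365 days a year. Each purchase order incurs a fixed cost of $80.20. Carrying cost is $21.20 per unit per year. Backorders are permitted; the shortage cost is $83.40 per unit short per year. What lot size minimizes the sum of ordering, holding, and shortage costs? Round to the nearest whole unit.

Q* ≈ 469 cases

Annual demand D = 63.6 × 365 = 23,214.
With planned backorders, Q* = √(2DS/H) · √((H+B)/B).
√(2DS/H) = √(2 × 23,214 × 80.2 / 21.2) = 419.092.
√((H+B)/B) = √((21.2+83.4)/83.4) = 1.1199.
Q* ≈ 469.345.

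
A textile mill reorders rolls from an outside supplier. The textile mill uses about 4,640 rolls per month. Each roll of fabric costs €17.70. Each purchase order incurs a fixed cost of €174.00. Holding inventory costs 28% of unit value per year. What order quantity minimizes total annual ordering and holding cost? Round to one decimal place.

Annual demand D = 4,640 × 12 = 55,680.
Holding cost H = 0.28 × €17.70 = €4.9560 per unit per year.
EOQ = √(2DS / H) = √(2 × 55,680 × 174 / 4.956).
= √(19,376,640 / 4.956) = √3,909,733.6562 ≈ 1977.305.

Q* ≈ 1,977.3 rolls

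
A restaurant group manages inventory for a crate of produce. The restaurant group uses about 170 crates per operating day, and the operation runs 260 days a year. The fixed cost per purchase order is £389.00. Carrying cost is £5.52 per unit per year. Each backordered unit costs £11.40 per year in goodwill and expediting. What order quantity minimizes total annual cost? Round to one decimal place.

Q* ≈ 3,040.7 crates

Annual demand D = 170 × 260 = 44,200.
With planned backorders, Q* = √(2DS/H) · √((H+B)/B).
√(2DS/H) = √(2 × 44,200 × 389 / 5.52) = 2495.924.
√((H+B)/B) = √((5.52+11.4)/11.4) = 1.2183.
Q* ≈ 3040.739.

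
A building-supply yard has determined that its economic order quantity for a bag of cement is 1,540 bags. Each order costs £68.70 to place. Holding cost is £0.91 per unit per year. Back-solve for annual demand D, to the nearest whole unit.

D ≈ 15,707 bags per year

Squaring Q* = √(2DS/H) gives Q*² = 2DS/H.
From Q* = √(2DS/H): D = Q*²H / (2S) = 1,540² × 0.91 / (2 × 68.7) = 15707.103.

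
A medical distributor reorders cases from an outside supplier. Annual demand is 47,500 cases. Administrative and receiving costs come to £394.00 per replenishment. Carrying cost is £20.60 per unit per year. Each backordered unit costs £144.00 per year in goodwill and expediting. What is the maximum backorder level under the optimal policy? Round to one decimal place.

With planned backorders, Q* = √(2DS/H) · √((H+B)/B).
√(2DS/H) = √(2 × 47,500 × 394 / 20.6) = 1347.958.
√((H+B)/B) = √((20.6+144)/144) = 1.0691.
Q* ≈ 1441.153.
S* = Q* · H/(H+B) = 1441.153 × 20.6/164.6 ≈ 180.363.

S* ≈ 180.4 cases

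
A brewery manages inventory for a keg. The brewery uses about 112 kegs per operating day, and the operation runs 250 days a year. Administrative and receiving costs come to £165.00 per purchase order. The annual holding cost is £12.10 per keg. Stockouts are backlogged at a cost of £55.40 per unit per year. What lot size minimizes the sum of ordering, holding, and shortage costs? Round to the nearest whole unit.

Annual demand D = 112 × 250 = 28,000.
With planned backorders, Q* = √(2DS/H) · √((H+B)/B).
√(2DS/H) = √(2 × 28,000 × 165 / 12.1) = 873.863.
√((H+B)/B) = √((12.1+55.4)/55.4) = 1.1038.
Q* ≈ 964.585.

Q* ≈ 965 kegs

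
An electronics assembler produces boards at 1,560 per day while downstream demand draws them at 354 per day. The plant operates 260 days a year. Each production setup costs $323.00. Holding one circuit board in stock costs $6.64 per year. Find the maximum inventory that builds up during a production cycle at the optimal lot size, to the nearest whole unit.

I_max ≈ 2,631 boards

Annual demand D = 354 × 260 = 92,040.
Production build-up factor (1 − d/p) = 1 − 354/1,560 = 0.7731.
Q* = √(2DS / (H(1 − d/p))) = √(2 × 92,040 × 323 / (6.64 × 0.7731)).
= √(59,457,840 / 5.1332) ≈ 3403.370.
Maximum inventory = Q*(1 − d/p) = 3403.370 × 0.7731 ≈ 2631.067.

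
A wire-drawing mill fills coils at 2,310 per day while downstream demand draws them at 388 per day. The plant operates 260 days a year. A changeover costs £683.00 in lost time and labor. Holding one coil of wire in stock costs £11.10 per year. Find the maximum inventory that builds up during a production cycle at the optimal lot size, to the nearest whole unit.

Annual demand D = 388 × 260 = 100,880.
Production build-up factor (1 − d/p) = 1 − 388/2,310 = 0.8320.
Q* = √(2DS / (H(1 − d/p))) = √(2 × 100,880 × 683 / (11.1 × 0.8320)).
= √(137,802,080 / 9.2356) ≈ 3862.742.
Maximum inventory = Q*(1 − d/p) = 3862.742 × 0.8320 ≈ 3213.935.

I_max ≈ 3,214 coils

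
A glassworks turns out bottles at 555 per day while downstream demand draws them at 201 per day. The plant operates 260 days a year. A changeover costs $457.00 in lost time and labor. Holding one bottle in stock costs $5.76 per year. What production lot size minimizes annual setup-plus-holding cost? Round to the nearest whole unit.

Annual demand D = 201 × 260 = 52,260.
Production build-up factor (1 − d/p) = 1 − 201/555 = 0.6378.
Q* = √(2DS / (H(1 − d/p))) = √(2 × 52,260 × 457 / (5.76 × 0.6378)).
= √(47,765,640 / 3.6739) ≈ 3605.715.

Q* ≈ 3,606 bottles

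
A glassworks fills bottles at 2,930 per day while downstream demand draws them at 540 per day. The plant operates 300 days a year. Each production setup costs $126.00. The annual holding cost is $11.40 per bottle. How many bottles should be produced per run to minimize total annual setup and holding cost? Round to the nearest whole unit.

Q* ≈ 2,095 bottles

Annual demand D = 540 × 300 = 162,000.
Production build-up factor (1 − d/p) = 1 − 540/2,930 = 0.8157.
Q* = √(2DS / (H(1 − d/p))) = √(2 × 162,000 × 126 / (11.4 × 0.8157)).
= √(40,824,000 / 9.299) ≈ 2095.271.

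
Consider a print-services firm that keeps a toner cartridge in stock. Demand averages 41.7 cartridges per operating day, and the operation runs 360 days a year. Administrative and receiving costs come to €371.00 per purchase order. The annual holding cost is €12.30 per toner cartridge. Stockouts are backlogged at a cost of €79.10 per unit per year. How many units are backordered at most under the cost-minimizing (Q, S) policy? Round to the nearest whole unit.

S* ≈ 138 cartridges

Annual demand D = 41.7 × 360 = 15,012.
With planned backorders, Q* = √(2DS/H) · √((H+B)/B).
√(2DS/H) = √(2 × 15,012 × 371 / 12.3) = 951.631.
√((H+B)/B) = √((12.3+79.1)/79.1) = 1.0749.
Q* ≈ 1022.948.
S* = Q* · H/(H+B) = 1022.948 × 12.3/91.4 ≈ 137.661.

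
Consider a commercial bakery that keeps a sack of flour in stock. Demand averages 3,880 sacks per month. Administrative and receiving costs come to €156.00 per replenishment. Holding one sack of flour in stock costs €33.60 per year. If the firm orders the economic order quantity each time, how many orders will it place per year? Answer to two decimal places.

Annual demand D = 3,880 × 12 = 46,560.
EOQ = √(2DS/H) = √(2 × 46,560 × 156 / 33.6) ≈ 657.53.
Orders per year = D / Q* = 46,560 / 657.53 ≈ 70.811.

N ≈ 70.81 orders per year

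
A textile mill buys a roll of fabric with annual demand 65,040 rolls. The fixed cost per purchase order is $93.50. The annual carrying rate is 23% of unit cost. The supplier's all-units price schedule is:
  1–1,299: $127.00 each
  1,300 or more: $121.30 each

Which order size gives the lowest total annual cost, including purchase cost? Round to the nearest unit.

Q* ≈ 1,300 rolls

Holding cost per unit per year at price C is H = 0.23·C.
Candidates are each tier's EOQ (if it falls in that tier) and each price-break quantity.
EOQ at $127.00 = 645.3 (feasible in tier 1): TC = 65,040×$127.00 + (65,040/645.3)×93.5 + (645.3/2)×0.23×$127.00 = $8,278,928.50.
EOQ at $121.30 = 660.3 < 1300, so use break Q=1300: TC = 65,040×$121.30 + (65,040/1300.0)×93.5 + (1300.0/2)×0.23×$121.30 = $7,912,164.23.
Lowest total cost is $7,912,164.23 at Q = 1300.0.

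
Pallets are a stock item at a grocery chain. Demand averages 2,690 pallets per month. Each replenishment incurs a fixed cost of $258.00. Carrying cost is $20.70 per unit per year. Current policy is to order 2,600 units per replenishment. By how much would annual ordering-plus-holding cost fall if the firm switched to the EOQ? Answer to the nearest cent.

Annual demand D = 2,690 × 12 = 32,280.
EOQ = √(2DS/H) = √(2 × 32,280 × 258 / 20.7) ≈ 897.03.
Cost at Q* = (D/Q*)S + (Q*/2)H = √(2DSH) ≈ $18,568.50.
Cost at Q = 2,600: (32,280/2,600)×258 + (2,600/2)×20.7 = $3,203.17 + $26,910.00 = $30,113.17.
Excess = $30,113.17 − $18,568.50 = $11,544.67.

Extra cost ≈ $11,544.67 per year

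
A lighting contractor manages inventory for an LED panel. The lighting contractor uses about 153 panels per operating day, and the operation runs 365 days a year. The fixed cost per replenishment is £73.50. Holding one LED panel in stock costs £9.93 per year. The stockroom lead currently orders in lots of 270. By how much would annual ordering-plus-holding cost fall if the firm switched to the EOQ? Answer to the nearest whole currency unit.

Annual demand D = 153 × 365 = 55,845.
EOQ = √(2DS/H) = √(2 × 55,845 × 73.5 / 9.93) ≈ 909.24.
Cost at Q* = (D/Q*)S + (Q*/2)H = √(2DSH) ≈ £9,028.70.
Cost at Q = 270: (55,845/270)×73.5 + (270/2)×9.93 = £15,202.25 + £1,340.55 = £16,542.80.
Excess = £16,542.80 − £9,028.70 = £7,514.10.

Extra cost ≈ £7,514 per year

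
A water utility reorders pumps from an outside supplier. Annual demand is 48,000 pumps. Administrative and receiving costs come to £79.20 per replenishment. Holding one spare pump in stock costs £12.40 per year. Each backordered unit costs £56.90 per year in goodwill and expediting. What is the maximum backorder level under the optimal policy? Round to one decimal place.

With planned backorders, Q* = √(2DS/H) · √((H+B)/B).
√(2DS/H) = √(2 × 48,000 × 79.2 / 12.4) = 783.046.
√((H+B)/B) = √((12.4+56.9)/56.9) = 1.1036.
Q* ≈ 864.167.
S* = Q* · H/(H+B) = 864.167 × 12.4/69.3 ≈ 154.627.

S* ≈ 154.6 pumps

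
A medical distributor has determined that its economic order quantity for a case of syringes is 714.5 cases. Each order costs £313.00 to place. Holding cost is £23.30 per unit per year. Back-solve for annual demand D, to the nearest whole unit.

Invert the EOQ relation Q*² = 2DS/H.
From Q* = √(2DS/H): D = Q*²H / (2S) = 714.5² × 23.3 / (2 × 313) = 19001.420.

D ≈ 19,001 cases per year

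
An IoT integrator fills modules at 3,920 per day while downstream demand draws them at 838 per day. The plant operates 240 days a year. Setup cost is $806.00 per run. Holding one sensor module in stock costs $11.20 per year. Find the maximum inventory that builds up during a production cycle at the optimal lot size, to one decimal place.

I_max ≈ 4,770.6 modules

Annual demand D = 838 × 240 = 201,120.
Production build-up factor (1 − d/p) = 1 − 838/3,920 = 0.7862.
Q* = √(2DS / (H(1 − d/p))) = √(2 × 201,120 × 806 / (11.2 × 0.7862)).
= √(324,205,440 / 8.8057) ≈ 6067.752.
Maximum inventory = Q*(1 − d/p) = 6067.752 × 0.7862 ≈ 4770.616.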